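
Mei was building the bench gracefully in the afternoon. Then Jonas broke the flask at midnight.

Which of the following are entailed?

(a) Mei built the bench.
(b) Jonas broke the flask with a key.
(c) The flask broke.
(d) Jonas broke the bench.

(c)

(a) Not entailed — 'was building' is progressive on an accomplishment; it does not entail the completed 'built'.
(b) Not entailed — 'with a key' adds information not in the original event.
(c) Entailed — 'Jonas broke the flask' is causative; it entails the inchoative 'the flask broke'.
(d) Not entailed — Jonas broke the flask, not the bench; the bench belongs to the building event.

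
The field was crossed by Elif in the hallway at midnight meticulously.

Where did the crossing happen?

in the hallway

'in the hallway' marks the location of the crossing event.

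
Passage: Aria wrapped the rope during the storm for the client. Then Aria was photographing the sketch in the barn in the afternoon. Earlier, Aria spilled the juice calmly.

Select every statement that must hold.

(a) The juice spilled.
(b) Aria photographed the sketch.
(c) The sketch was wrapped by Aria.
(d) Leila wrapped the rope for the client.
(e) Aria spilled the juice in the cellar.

(a) Entailed — 'Aria spilled the juice' is causative; it entails the inchoative 'the juice spilled'.
(b) Not entailed — 'was photographing' is progressive on an accomplishment; it does not entail the completed 'photographed'.
(c) Not entailed — Aria wrapped the rope, not the sketch; the sketch belongs to the photographing event.
(d) Not entailed — the passage has Aria wrapping the rope, not Leila.
(e) Not entailed — 'in the cellar' adds information not in the original event.

(a)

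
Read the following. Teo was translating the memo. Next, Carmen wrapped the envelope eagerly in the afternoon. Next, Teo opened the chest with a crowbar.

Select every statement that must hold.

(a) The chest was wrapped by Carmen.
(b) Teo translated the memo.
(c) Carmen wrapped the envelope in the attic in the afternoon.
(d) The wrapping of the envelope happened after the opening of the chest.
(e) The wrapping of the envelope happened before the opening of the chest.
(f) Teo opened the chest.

(e), (f)

(a) Not entailed — Carmen wrapped the envelope, not the chest; the chest belongs to the opening event.
(b) Not entailed — 'was translating' is progressive on an accomplishment; it does not entail the completed 'translated'.
(c) Not entailed — 'in the attic' adds information not in the original event.
(d) Not entailed — the narrative places the wrapping before the opening, not after.
(e) Entailed — the narrative places the wrapping before the opening.
(f) Entailed — dropping 'with a crowbar' leaves a sub-description the original still satisfies.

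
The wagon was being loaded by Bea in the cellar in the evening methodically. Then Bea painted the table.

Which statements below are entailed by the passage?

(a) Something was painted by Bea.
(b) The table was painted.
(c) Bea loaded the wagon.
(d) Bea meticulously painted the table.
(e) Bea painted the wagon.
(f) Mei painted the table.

(a), (b)

(a) Entailed — every conjunct here is already in the original painting event.
(b) Entailed — the original entails any weakening of itself; this just generalizes the agent.
(c) Not entailed — 'was loading' is progressive on an accomplishment; it does not entail the completed 'loaded'.
(d) Not entailed — 'meticulously' adds information not in the original event.
(e) Not entailed — Bea painted the table, not the wagon; the wagon belongs to the loading event.
(f) Not entailed — the passage has Bea painting the table, not Mei.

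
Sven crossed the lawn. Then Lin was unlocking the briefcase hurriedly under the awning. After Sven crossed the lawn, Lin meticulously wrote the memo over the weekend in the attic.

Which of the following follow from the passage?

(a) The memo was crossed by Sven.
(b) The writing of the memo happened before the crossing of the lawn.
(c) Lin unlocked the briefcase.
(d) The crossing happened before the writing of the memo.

(a) Not entailed — Sven crossed the lawn, not the memo; the memo belongs to the writing event.
(b) Not entailed — the narrative places the crossing before the writing, not after.
(c) Not entailed — 'was unlocking' is progressive on an accomplishment; it does not entail the completed 'unlocked'.
(d) Entailed — the narrative places the crossing before the writing.

(d)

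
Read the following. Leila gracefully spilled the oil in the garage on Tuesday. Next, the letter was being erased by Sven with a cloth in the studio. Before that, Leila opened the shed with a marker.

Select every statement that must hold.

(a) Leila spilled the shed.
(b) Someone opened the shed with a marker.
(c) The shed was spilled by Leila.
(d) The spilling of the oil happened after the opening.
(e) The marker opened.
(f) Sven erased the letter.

(b)

(a) Not entailed — Leila spilled the oil, not the shed; the shed belongs to the opening event.
(b) Entailed — the original entails any weakening of itself; this just generalizes the agent.
(c) Not entailed — Leila spilled the oil, not the shed; the shed belongs to the opening event.
(d) Not entailed — the narrative doesn't order the opening relative to the spilling.
(e) Not entailed — the shed is what opened, not the marker.
(f) Not entailed — 'was erasing' is progressive on an accomplishment; it does not entail the completed 'erased'.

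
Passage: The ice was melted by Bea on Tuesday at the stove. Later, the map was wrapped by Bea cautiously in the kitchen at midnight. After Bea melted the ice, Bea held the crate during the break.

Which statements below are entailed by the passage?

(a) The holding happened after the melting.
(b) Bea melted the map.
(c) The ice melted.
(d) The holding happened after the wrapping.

(a) Entailed — the narrative places the melting before the holding.
(b) Not entailed — Bea melted the ice, not the map; the map belongs to the wrapping event.
(c) Entailed — 'Bea melted the ice' is causative; it entails the inchoative 'the ice melted'.
(d) Not entailed — the narrative doesn't order the wrapping relative to the holding.

(a), (c)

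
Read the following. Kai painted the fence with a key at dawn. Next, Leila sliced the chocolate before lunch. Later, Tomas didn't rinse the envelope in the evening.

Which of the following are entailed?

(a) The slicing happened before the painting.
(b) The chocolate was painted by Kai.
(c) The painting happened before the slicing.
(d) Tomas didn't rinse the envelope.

(c)

(a) Not entailed — the narrative places the painting before the slicing, not after.
(b) Not entailed — Kai painted the fence, not the chocolate; the chocolate belongs to the slicing event.
(c) Entailed — the narrative places the painting before the slicing.
(d) Not entailed — dropping 'in the evening' under negation is not valid — the original leaves open that Tomas rinsed the envelope some other way.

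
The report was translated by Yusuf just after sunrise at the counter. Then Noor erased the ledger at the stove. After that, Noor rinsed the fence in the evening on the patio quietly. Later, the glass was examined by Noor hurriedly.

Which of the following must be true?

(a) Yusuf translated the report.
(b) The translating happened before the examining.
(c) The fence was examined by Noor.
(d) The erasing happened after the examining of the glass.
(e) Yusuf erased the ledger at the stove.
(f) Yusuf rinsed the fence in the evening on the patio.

(a) Entailed — the original entails any weakening of itself; this just drops 'at the counter', 'just after sunrise'.
(b) Entailed — the narrative places the translating before the examining.
(c) Not entailed — Noor examined the glass, not the fence; the fence belongs to the rinsing event.
(d) Not entailed — the narrative places the erasing before the examining, not after.
(e) Not entailed — the passage has Noor erasing the ledger, not Yusuf.
(f) Not entailed — the passage has Noor rinsing the fence, not Yusuf.

(a), (b)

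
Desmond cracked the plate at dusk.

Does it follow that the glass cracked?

no

Nothing is said about any glass; only the plate is affected.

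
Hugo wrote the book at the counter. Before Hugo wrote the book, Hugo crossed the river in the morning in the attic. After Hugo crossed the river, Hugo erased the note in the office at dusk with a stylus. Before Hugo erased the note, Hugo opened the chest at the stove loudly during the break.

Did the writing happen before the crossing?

no

The narrative orders the crossing before the writing.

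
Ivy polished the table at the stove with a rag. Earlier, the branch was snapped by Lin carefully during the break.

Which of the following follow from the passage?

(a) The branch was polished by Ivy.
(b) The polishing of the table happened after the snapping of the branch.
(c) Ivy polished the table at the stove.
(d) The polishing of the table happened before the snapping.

(a) Not entailed — Ivy polished the table, not the branch; the branch belongs to the snapping event.
(b) Entailed — the narrative places the snapping before the polishing.
(c) Entailed — every conjunct here is already in the original polishing event.
(d) Not entailed — the narrative places the snapping before the polishing, not after.

(b), (c)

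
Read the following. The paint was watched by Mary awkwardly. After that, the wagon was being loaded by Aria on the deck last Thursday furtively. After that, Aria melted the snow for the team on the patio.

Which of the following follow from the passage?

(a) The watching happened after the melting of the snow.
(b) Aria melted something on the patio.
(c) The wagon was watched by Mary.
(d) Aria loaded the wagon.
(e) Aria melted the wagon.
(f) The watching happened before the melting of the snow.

(b), (f)

(a) Not entailed — the narrative places the watching before the melting, not after.
(b) Entailed — the original entails any weakening of itself; this just drops 'for the team' and generalizes the patient.
(c) Not entailed — Mary watched the paint, not the wagon; the wagon belongs to the loading event.
(d) Not entailed — 'was loading' is progressive on an accomplishment; it does not entail the completed 'loaded'.
(e) Not entailed — Aria melted the snow, not the wagon; the wagon belongs to the loading event.
(f) Entailed — the narrative places the watching before the melting.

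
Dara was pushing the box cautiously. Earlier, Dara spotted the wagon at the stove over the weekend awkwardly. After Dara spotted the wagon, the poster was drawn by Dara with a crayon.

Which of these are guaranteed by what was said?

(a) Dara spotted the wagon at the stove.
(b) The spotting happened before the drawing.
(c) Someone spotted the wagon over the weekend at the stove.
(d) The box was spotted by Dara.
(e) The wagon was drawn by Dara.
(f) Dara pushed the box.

(a) Entailed — this follows by dropping conjuncts from the spotting event's description.
(b) Entailed — the narrative places the spotting before the drawing.
(c) Entailed — the original entails any weakening of itself; this just drops 'awkwardly' and generalizes the agent.
(d) Not entailed — Dara spotted the wagon, not the box; the box belongs to the pushing event.
(e) Not entailed — Dara drew the poster, not the wagon; the wagon belongs to the spotting event.
(f) Entailed — 'push' is an activity; 'was pushing' entails that some pushing happened, so 'pushed' holds.

(a), (b), (c), (f)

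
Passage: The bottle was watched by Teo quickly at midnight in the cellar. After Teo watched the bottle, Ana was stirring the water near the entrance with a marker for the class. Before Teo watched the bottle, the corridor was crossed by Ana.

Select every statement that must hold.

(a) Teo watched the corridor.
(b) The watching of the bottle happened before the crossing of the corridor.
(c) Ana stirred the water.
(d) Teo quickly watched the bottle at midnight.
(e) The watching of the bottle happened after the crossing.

(c), (d), (e)

(a) Not entailed — Teo watched the bottle, not the corridor; the corridor belongs to the crossing event.
(b) Not entailed — the narrative places the crossing before the watching, not after.
(c) Entailed — 'stir' is an activity; 'was stirring' entails that some stirring happened, so 'stirred' holds.
(d) Entailed — the original entails any weakening of itself; this just drops 'in the cellar'.
(e) Entailed — the narrative places the crossing before the watching.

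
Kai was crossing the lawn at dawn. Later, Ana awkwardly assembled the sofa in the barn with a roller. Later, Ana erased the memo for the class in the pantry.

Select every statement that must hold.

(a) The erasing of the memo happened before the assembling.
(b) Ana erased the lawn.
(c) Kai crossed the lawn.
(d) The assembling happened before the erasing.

(d)

(a) Not entailed — the narrative places the assembling before the erasing, not after.
(b) Not entailed — Ana erased the memo, not the lawn; the lawn belongs to the crossing event.
(c) Not entailed — 'was crossing' is progressive on an accomplishment; it does not entail the completed 'crossed'.
(d) Entailed — the narrative places the assembling before the erasing.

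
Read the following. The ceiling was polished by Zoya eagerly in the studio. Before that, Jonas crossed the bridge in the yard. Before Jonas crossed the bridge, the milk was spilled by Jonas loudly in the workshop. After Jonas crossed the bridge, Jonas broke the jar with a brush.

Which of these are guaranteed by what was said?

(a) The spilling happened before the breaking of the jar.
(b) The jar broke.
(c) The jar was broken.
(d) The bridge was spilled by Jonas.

(a) Entailed — the narrative places the spilling before the breaking.
(b) Entailed — 'Jonas broke the jar' is causative; it entails the inchoative 'the jar broke'.
(c) Entailed — dropping 'with a brush' and generalizing the agent leaves a sub-description the original still satisfies.
(d) Not entailed — Jonas spilled the milk, not the bridge; the bridge belongs to the crossing event.

(a), (b), (c)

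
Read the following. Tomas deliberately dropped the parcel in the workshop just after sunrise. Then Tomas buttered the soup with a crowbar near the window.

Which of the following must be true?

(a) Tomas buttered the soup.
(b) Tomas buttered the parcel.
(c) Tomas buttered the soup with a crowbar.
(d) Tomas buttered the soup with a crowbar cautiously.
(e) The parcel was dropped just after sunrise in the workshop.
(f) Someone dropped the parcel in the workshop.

(a) Entailed — dropping 'with a crowbar', 'near the window' leaves a sub-description the original still satisfies.
(b) Not entailed — Tomas buttered the soup, not the parcel; the parcel belongs to the dropping event.
(c) Entailed — every conjunct here is already in the original buttering event.
(d) Not entailed — 'cautiously' adds information not in the original event.
(e) Entailed — the original entails any weakening of itself; this just drops 'deliberately' and generalizes the agent.
(f) Entailed — every conjunct here is already in the original dropping event.

(a), (c), (e), (f)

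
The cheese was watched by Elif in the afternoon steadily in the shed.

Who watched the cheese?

Elif

'Elif' marks the agent of the watching event.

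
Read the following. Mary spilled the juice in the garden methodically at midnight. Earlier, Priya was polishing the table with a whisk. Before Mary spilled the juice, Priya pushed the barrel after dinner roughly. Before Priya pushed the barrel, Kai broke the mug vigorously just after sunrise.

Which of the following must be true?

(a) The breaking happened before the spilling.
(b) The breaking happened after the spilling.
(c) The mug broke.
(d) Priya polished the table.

(a), (c), (d)

(a) Entailed — the narrative places the breaking before the spilling.
(b) Not entailed — the narrative places the breaking before the spilling, not after.
(c) Entailed — 'Kai broke the mug' is causative; it entails the inchoative 'the mug broke'.
(d) Entailed — 'polish' is an activity; 'was polishing' entails that some polishing happened, so 'polished' holds.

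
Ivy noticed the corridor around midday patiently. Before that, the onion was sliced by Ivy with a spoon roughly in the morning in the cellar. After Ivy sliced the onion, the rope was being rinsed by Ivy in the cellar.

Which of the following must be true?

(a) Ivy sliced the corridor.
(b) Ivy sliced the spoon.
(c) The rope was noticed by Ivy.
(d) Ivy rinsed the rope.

(a) Not entailed — Ivy sliced the onion, not the corridor; the corridor belongs to the noticing event.
(b) Not entailed — the spoon is the instrument, not what was sliced.
(c) Not entailed — Ivy noticed the corridor, not the rope; the rope belongs to the rinsing event.
(d) Entailed — 'rinse' is an activity; 'was rinsing' entails that some rinsing happened, so 'rinsed' holds.

(d)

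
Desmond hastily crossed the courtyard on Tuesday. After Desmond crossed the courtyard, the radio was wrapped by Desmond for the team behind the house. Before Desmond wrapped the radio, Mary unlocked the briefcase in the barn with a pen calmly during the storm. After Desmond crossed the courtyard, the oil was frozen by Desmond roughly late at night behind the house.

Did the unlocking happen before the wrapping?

The narrative orders the unlocking before the wrapping.

yes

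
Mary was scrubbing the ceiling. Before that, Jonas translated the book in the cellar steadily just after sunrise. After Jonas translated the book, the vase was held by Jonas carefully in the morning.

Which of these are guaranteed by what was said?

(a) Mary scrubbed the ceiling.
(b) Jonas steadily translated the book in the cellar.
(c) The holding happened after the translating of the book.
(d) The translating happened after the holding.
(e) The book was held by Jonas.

(a) Entailed — 'scrub' is an activity; 'was scrubbing' entails that some scrubbing happened, so 'scrubbed' holds.
(b) Entailed — dropping 'just after sunrise' leaves a sub-description the original still satisfies.
(c) Entailed — the narrative places the translating before the holding.
(d) Not entailed — the narrative places the translating before the holding, not after.
(e) Not entailed — Jonas held the vase, not the book; the book belongs to the translating event.

(a), (b), (c)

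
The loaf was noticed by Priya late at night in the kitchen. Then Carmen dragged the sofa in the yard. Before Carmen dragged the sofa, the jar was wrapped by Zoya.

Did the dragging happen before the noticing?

The narrative orders the noticing before the dragging.

no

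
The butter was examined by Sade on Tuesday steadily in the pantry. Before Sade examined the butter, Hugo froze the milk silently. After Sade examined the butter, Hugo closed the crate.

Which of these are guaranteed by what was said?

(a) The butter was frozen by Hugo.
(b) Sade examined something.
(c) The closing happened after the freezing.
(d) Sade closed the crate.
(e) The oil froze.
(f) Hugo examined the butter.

(b), (c)

(a) Not entailed — Hugo froze the milk, not the butter; the butter belongs to the examining event.
(b) Entailed — dropping 'steadily', 'in the pantry', 'on Tuesday' and generalizing the patient leaves a sub-description the original still satisfies.
(c) Entailed — the narrative places the freezing before the closing.
(d) Not entailed — the passage has Hugo closing the crate, not Sade.
(e) Not entailed — the milk is what froze, not the oil.
(f) Not entailed — the passage has Sade examining the butter, not Hugo.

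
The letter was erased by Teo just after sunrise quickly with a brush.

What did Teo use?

a brush

'with a brush' marks the instrument of the erasing event.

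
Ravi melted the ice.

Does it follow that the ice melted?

'Ravi melted the ice' is the causative; it entails the inchoative 'the ice melted'.

yes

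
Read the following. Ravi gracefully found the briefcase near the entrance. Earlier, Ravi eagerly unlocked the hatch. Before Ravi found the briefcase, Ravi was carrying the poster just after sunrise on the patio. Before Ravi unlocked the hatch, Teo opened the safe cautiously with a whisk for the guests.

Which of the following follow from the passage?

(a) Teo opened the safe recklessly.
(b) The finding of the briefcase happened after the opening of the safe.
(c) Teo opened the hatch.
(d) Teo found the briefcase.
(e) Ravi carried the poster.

(b), (e)

(a) Not entailed — 'recklessly' adds a manner not in (and inconsistent with) the original.
(b) Entailed — the narrative places the opening before the finding.
(c) Not entailed — Teo opened the safe, not the hatch; the hatch belongs to the unlocking event.
(d) Not entailed — the passage has Ravi finding the briefcase, not Teo.
(e) Entailed — 'carry' is an activity; 'was carrying' entails that some carrying happened, so 'carried' holds.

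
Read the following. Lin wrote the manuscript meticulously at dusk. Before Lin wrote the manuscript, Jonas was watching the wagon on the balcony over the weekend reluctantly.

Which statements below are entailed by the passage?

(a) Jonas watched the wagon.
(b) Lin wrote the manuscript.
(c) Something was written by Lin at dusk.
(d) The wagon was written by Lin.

(a), (b), (c)

(a) Entailed — 'watch' is an activity; 'was watching' entails that some watching happened, so 'watched' holds.
(b) Entailed — every conjunct here is already in the original writing event.
(c) Entailed — this follows by dropping conjuncts from the writing event's description.
(d) Not entailed — Lin wrote the manuscript, not the wagon; the wagon belongs to the watching event.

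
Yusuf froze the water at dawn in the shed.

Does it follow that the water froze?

'Yusuf froze the water' is the causative; it entails the inchoative 'the water froze'.

yes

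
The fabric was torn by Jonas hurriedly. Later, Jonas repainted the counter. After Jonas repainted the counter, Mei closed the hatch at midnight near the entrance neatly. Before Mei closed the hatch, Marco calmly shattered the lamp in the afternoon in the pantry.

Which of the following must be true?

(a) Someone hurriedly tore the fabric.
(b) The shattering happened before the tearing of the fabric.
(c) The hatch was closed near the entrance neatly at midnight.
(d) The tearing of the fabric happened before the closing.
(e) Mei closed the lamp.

(a) Entailed — the original entails any weakening of itself; this just generalizes the agent.
(b) Not entailed — the narrative doesn't order the shattering relative to the tearing.
(c) Entailed — generalizing the agent leaves a sub-description the original still satisfies.
(d) Entailed — the narrative places the tearing before the closing.
(e) Not entailed — Mei closed the hatch, not the lamp; the lamp belongs to the shattering event.

(a), (c), (d)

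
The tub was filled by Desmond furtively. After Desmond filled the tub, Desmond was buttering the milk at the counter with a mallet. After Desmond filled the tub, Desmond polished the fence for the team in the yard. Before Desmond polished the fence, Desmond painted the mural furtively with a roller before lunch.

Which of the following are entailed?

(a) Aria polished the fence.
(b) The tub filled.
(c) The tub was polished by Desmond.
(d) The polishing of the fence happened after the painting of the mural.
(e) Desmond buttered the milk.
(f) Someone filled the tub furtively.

(b), (d), (f)

(a) Not entailed — the passage has Desmond polishing the fence, not Aria.
(b) Entailed — 'Desmond filled the tub' is causative; it entails the inchoative 'the tub filled'.
(c) Not entailed — Desmond polished the fence, not the tub; the tub belongs to the filling event.
(d) Entailed — the narrative places the painting before the polishing.
(e) Not entailed — 'was buttering' is progressive on an accomplishment; it does not entail the completed 'buttered'.
(f) Entailed — the original entails any weakening of itself; this just generalizes the agent.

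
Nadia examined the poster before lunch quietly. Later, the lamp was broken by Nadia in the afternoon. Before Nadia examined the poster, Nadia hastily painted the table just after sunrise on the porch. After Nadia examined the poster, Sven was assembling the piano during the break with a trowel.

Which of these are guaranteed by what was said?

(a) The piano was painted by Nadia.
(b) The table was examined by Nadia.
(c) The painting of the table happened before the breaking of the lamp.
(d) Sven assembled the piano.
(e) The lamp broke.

(a) Not entailed — Nadia painted the table, not the piano; the piano belongs to the assembling event.
(b) Not entailed — Nadia examined the poster, not the table; the table belongs to the painting event.
(c) Entailed — the narrative places the painting before the breaking.
(d) Not entailed — 'was assembling' is progressive on an accomplishment; it does not entail the completed 'assembled'.
(e) Entailed — 'Nadia broke the lamp' is causative; it entails the inchoative 'the lamp broke'.

(c), (e)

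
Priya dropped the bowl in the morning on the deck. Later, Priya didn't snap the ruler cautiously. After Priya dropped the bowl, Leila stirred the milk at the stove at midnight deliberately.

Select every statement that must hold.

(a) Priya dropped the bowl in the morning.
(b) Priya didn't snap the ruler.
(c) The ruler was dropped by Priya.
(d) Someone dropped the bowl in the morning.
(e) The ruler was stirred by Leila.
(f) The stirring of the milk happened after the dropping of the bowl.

(a), (d), (f)

(a) Entailed — this follows by dropping conjuncts from the dropping event's description.
(b) Not entailed — dropping 'cautiously' under negation is not valid — the original leaves open that Priya snapped the ruler some other way.
(c) Not entailed — Priya dropped the bowl, not the ruler; the ruler belongs to the snapping event.
(d) Entailed — dropping 'on the deck' and generalizing the agent leaves a sub-description the original still satisfies.
(e) Not entailed — Leila stirred the milk, not the ruler; the ruler belongs to the snapping event.
(f) Entailed — the narrative places the dropping before the stirring.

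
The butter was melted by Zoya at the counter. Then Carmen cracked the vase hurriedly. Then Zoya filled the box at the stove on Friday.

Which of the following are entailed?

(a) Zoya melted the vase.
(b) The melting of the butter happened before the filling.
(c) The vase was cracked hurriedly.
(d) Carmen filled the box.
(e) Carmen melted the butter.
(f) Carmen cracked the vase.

(b), (c), (f)

(a) Not entailed — Zoya melted the butter, not the vase; the vase belongs to the cracking event.
(b) Entailed — the narrative places the melting before the filling.
(c) Entailed — this follows by dropping conjuncts from the cracking event's description.
(d) Not entailed — the passage has Zoya filling the box, not Carmen.
(e) Not entailed — the passage has Zoya melting the butter, not Carmen.
(f) Entailed — dropping 'hurriedly' leaves a sub-description the original still satisfies.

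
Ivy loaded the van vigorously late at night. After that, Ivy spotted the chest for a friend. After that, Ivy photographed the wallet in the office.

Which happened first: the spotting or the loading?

The connectives place the loading before the spotting.

the loading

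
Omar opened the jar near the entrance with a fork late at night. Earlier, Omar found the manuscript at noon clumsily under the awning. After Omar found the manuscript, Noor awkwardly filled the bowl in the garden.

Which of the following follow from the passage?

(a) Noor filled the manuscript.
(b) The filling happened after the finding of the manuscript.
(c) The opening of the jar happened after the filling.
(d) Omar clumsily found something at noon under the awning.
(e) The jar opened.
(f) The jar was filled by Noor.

(a) Not entailed — Noor filled the bowl, not the manuscript; the manuscript belongs to the finding event.
(b) Entailed — the narrative places the finding before the filling.
(c) Not entailed — the narrative doesn't order the filling relative to the opening.
(d) Entailed — this follows by dropping conjuncts from the finding event's description.
(e) Entailed — 'Omar opened the jar' is causative; it entails the inchoative 'the jar opened'.
(f) Not entailed — Noor filled the bowl, not the jar; the jar belongs to the opening event.

(b), (d), (e)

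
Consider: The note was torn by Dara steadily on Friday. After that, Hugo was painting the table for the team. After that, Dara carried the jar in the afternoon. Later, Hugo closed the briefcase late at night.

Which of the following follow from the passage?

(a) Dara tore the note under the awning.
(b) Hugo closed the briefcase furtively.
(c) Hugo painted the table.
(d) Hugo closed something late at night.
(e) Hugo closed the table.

(a) Not entailed — 'under the awning' adds information not in the original event.
(b) Not entailed — 'furtively' adds information not in the original event.
(c) Not entailed — 'was painting' is progressive on an accomplishment; it does not entail the completed 'painted'.
(d) Entailed — this follows by dropping conjuncts from the closing event's description.
(e) Not entailed — Hugo closed the briefcase, not the table; the table belongs to the painting event.

(d)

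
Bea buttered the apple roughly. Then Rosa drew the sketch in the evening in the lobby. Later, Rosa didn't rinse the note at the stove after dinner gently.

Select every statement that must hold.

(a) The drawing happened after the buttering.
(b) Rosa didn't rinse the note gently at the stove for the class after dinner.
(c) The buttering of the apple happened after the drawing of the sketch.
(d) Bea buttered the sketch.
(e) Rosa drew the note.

(a) Entailed — the narrative places the buttering before the drawing.
(b) Entailed — under negation, adding a further restriction is entailed: if no such rinsing event occurred, none occurred for the class either.
(c) Not entailed — the narrative places the buttering before the drawing, not after.
(d) Not entailed — Bea buttered the apple, not the sketch; the sketch belongs to the drawing event.
(e) Not entailed — Rosa drew the sketch, not the note; the note belongs to the rinsing event.

(a), (b)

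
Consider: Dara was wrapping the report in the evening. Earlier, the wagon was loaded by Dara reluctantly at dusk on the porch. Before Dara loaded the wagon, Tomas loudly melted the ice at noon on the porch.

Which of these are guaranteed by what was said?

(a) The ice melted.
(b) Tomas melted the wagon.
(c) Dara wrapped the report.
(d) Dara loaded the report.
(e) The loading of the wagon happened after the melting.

(a) Entailed — 'Tomas melted the ice' is causative; it entails the inchoative 'the ice melted'.
(b) Not entailed — Tomas melted the ice, not the wagon; the wagon belongs to the loading event.
(c) Not entailed — 'was wrapping' is progressive on an accomplishment; it does not entail the completed 'wrapped'.
(d) Not entailed — Dara loaded the wagon, not the report; the report belongs to the wrapping event.
(e) Entailed — the narrative places the melting before the loading.

(a), (e)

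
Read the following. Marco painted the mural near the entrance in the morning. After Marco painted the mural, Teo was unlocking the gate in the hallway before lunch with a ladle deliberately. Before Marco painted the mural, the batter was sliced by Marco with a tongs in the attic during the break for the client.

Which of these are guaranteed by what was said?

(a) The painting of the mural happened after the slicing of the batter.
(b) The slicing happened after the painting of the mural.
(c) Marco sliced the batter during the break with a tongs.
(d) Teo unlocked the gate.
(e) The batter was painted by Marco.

(a), (c)

(a) Entailed — the narrative places the slicing before the painting.
(b) Not entailed — the narrative places the slicing before the painting, not after.
(c) Entailed — dropping 'in the attic', 'for the client' leaves a sub-description the original still satisfies.
(d) Not entailed — 'was unlocking' is progressive on an accomplishment; it does not entail the completed 'unlocked'.
(e) Not entailed — Marco painted the mural, not the batter; the batter belongs to the slicing event.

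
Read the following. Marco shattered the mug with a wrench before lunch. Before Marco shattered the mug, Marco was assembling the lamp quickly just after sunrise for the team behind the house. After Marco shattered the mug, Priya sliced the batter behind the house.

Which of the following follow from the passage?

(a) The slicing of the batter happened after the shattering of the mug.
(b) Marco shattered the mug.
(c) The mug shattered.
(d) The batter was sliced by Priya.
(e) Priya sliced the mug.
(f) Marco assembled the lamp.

(a), (b), (c), (d)

(a) Entailed — the narrative places the shattering before the slicing.
(b) Entailed — this follows by dropping conjuncts from the shattering event's description.
(c) Entailed — 'Marco shattered the mug' is causative; it entails the inchoative 'the mug shattered'.
(d) Entailed — dropping 'behind the house' leaves a sub-description the original still satisfies.
(e) Not entailed — Priya sliced the batter, not the mug; the mug belongs to the shattering event.
(f) Not entailed — 'was assembling' is progressive on an accomplishment; it does not entail the completed 'assembled'.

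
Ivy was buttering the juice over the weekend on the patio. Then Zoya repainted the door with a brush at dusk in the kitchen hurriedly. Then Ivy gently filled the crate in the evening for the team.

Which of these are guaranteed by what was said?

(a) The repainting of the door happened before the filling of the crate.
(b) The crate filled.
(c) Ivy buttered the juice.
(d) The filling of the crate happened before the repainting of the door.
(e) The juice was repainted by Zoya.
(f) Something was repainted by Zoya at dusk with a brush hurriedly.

(a) Entailed — the narrative places the repainting before the filling.
(b) Entailed — 'Ivy filled the crate' is causative; it entails the inchoative 'the crate filled'.
(c) Not entailed — 'was buttering' is progressive on an accomplishment; it does not entail the completed 'buttered'.
(d) Not entailed — the narrative places the repainting before the filling, not after.
(e) Not entailed — Zoya repainted the door, not the juice; the juice belongs to the buttering event.
(f) Entailed — every conjunct here is already in the original repainting event.

(a), (b), (f)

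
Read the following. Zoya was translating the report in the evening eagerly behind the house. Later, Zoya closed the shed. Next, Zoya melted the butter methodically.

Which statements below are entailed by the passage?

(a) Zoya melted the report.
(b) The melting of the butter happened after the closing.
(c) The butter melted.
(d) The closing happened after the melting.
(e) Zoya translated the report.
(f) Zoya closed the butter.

(a) Not entailed — Zoya melted the butter, not the report; the report belongs to the translating event.
(b) Entailed — the narrative places the closing before the melting.
(c) Entailed — 'Zoya melted the butter' is causative; it entails the inchoative 'the butter melted'.
(d) Not entailed — the narrative places the closing before the melting, not after.
(e) Not entailed — 'was translating' is progressive on an accomplishment; it does not entail the completed 'translated'.
(f) Not entailed — Zoya closed the shed, not the butter; the butter belongs to the melting event.

(b), (c)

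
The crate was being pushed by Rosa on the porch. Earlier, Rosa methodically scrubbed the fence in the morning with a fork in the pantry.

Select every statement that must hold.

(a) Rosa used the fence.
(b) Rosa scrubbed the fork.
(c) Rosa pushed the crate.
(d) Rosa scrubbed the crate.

(c)

(a) Not entailed — the fence is the patient, not an instrument — Rosa used a fork.
(b) Not entailed — the fork is the instrument, not what was scrubbed.
(c) Entailed — 'push' is an activity; 'was pushing' entails that some pushing happened, so 'pushed' holds.
(d) Not entailed — Rosa scrubbed the fence, not the crate; the crate belongs to the pushing event.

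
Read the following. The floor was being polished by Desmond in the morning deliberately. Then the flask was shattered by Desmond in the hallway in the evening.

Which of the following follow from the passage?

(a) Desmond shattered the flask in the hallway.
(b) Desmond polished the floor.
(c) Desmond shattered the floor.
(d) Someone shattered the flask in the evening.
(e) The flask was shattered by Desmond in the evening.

(a), (b), (d), (e)

(a) Entailed — this follows by dropping conjuncts from the shattering event's description.
(b) Entailed — 'polish' is an activity; 'was polishing' entails that some polishing happened, so 'polished' holds.
(c) Not entailed — Desmond shattered the flask, not the floor; the floor belongs to the polishing event.
(d) Entailed — this follows by dropping conjuncts from the shattering event's description.
(e) Entailed — dropping 'in the hallway' leaves a sub-description the original still satisfies.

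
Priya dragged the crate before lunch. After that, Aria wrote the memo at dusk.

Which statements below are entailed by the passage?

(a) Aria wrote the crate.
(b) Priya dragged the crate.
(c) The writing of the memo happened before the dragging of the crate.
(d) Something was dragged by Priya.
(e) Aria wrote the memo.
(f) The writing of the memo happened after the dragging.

(a) Not entailed — Aria wrote the memo, not the crate; the crate belongs to the dragging event.
(b) Entailed — dropping 'before lunch' leaves a sub-description the original still satisfies.
(c) Not entailed — the narrative places the dragging before the writing, not after.
(d) Entailed — this follows by dropping conjuncts from the dragging event's description.
(e) Entailed — this follows by dropping conjuncts from the writing event's description.
(f) Entailed — the narrative places the dragging before the writing.

(b), (d), (e), (f)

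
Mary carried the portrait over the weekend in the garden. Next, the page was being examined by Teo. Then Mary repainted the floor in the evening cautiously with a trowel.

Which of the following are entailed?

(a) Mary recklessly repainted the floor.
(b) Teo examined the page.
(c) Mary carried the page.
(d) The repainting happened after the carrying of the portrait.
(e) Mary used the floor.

(a) Not entailed — 'recklessly' adds a manner not in (and inconsistent with) the original.
(b) Entailed — 'examine' is an activity; 'was examining' entails that some examining happened, so 'examined' holds.
(c) Not entailed — Mary carried the portrait, not the page; the page belongs to the examining event.
(d) Entailed — the narrative places the carrying before the repainting.
(e) Not entailed — the floor is the patient, not an instrument — Mary used a trowel.

(b), (d)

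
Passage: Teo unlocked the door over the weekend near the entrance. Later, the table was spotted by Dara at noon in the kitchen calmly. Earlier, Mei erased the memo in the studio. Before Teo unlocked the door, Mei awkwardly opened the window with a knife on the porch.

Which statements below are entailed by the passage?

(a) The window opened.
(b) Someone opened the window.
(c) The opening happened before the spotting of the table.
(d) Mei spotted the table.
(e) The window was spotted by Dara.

(a) Entailed — 'Mei opened the window' is causative; it entails the inchoative 'the window opened'.
(b) Entailed — this follows by dropping conjuncts from the opening event's description.
(c) Entailed — the narrative places the opening before the spotting.
(d) Not entailed — the passage has Dara spotting the table, not Mei.
(e) Not entailed — Dara spotted the table, not the window; the window belongs to the opening event.

(a), (b), (c)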